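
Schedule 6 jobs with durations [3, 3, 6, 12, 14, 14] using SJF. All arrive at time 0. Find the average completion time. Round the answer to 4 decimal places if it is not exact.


SJF order (ascending): [3, 3, 6, 12, 14, 14]
Completion times:
  Job 1: burst=3, C=3
  Job 2: burst=3, C=6
  Job 3: burst=6, C=12
  Job 4: burst=12, C=24
  Job 5: burst=14, C=38
  Job 6: burst=14, C=52
Average completion = 135/6 = 22.5

22.5


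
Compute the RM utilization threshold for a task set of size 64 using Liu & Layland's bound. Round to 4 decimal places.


Compute 2^(1/64) = 1.0108892861
Subtract 1: 1.0108892861 - 1 = 0.0108892861
Multiply by n: 64 * 0.0108892861 = 0.6969143104
Round to 4 dp: 0.6969

0.6969


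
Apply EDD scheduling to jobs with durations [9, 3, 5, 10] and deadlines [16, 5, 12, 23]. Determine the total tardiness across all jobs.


Sort by due date (EDD order): [(3, 5), (5, 12), (9, 16), (10, 23)]
Compute completion times and tardiness:
  Job 1: p=3, d=5, C=3, tardiness=max(0,3-5)=0
  Job 2: p=5, d=12, C=8, tardiness=max(0,8-12)=0
  Job 3: p=9, d=16, C=17, tardiness=max(0,17-16)=1
  Job 4: p=10, d=23, C=27, tardiness=max(0,27-23)=4
Total tardiness = 5

5


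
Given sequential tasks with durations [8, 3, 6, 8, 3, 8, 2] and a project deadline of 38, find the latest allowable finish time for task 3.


LF(activity 3) = deadline - sum of successor durations
Successors: activities 4 through 7 with durations [8, 3, 8, 2]
Sum of successor durations = 21
LF = 38 - 21 = 17

17


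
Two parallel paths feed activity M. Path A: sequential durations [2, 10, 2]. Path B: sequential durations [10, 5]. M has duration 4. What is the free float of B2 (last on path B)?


ES(B2) = sum of predecessors on chain B = 10
EF(B2) = ES + duration = 10 + 5 = 15
Successor of B2 is M. ES(M) = max(sum(A), sum(B)) = max(14, 15) = 15
Free float = ES(successor) - EF(current) = 15 - 15 = 0

0


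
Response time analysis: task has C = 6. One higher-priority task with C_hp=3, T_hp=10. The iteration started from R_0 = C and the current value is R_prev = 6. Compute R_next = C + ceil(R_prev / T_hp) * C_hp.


R_next = C + ceil(R_prev / T_hp) * C_hp
ceil(6 / 10) = ceil(0.6) = 1
Interference = 1 * 3 = 3
R_next = 6 + 3 = 9

9


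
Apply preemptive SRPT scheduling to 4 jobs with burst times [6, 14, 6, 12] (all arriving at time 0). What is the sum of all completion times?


Since all jobs arrive at t=0, SRPT equals SPT ordering.
SPT order: [6, 6, 12, 14]
Completion times:
  Job 1: p=6, C=6
  Job 2: p=6, C=12
  Job 3: p=12, C=24
  Job 4: p=14, C=38
Total completion time = 6 + 12 + 24 + 38 = 80

80


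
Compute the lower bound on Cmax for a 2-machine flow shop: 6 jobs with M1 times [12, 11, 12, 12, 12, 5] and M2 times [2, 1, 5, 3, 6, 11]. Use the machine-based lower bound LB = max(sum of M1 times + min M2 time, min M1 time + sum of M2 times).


LB1 = sum(M1 times) + min(M2 times) = 64 + 1 = 65
LB2 = min(M1 times) + sum(M2 times) = 5 + 28 = 33
Lower bound = max(LB1, LB2) = max(65, 33) = 65

65


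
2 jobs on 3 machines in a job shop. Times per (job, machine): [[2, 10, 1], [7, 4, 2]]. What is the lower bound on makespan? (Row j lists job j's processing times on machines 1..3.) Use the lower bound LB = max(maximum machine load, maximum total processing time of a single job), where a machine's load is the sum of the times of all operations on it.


Machine loads:
  Machine 1: 2 + 7 = 9
  Machine 2: 10 + 4 = 14
  Machine 3: 1 + 2 = 3
Max machine load = 14
Job totals:
  Job 1: 13
  Job 2: 13
Max job total = 13
Lower bound = max(14, 13) = 14

14


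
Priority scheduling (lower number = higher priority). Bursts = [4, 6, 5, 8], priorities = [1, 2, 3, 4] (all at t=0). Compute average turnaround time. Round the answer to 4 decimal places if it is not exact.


Sort by priority (ascending = highest first):
Order: [(1, 4), (2, 6), (3, 5), (4, 8)]
Completion times:
  Priority 1, burst=4, C=4
  Priority 2, burst=6, C=10
  Priority 3, burst=5, C=15
  Priority 4, burst=8, C=23
Average turnaround = 52/4 = 13.0

13.0


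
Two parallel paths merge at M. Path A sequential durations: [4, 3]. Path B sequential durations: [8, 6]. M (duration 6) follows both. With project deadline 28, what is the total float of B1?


Forward pass: ES(B1) = sum of predecessors on chain B = 0
EF = ES + duration = 0 + 8 = 8
Backward pass: LF(M) = deadline = 28; LS(M) = 28 - 6 = 22
LF(B1) = LS(M) - sum(successors on chain B) = 22 - 6 = 16
LS = LF - duration = 16 - 8 = 8
Total float = LS - ES = 8 - 0 = 8

8


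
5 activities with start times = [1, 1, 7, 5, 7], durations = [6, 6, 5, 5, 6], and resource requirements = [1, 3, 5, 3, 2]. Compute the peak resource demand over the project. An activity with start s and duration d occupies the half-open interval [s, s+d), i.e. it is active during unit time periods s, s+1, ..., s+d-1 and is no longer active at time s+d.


Each activity i is active on [start_i, start_i + duration_i).
Compute total resource usage per time slot:
  t=0: active resources = [], total = 0
  t=1: active resources = [1, 3], total = 4
  t=2: active resources = [1, 3], total = 4
  t=3: active resources = [1, 3], total = 4
  t=4: active resources = [1, 3], total = 4
  t=5: active resources = [1, 3, 3], total = 7
  t=6: active resources = [1, 3, 3], total = 7
  t=7: active resources = [5, 3, 2], total = 10
  t=8: active resources = [5, 3, 2], total = 10
  t=9: active resources = [5, 3, 2], total = 10
  t=10: active resources = [5, 2], total = 7
  t=11: active resources = [5, 2], total = 7
  t=12: active resources = [2], total = 2
Peak resource demand = 10

10


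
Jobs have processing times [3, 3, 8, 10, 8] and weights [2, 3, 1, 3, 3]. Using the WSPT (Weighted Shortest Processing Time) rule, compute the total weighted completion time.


Compute p/w ratios and sort ascending (WSPT): [(3, 3), (3, 2), (8, 3), (10, 3), (8, 1)]
Compute weighted completion times:
  Job (p=3,w=3): C=3, w*C=3*3=9
  Job (p=3,w=2): C=6, w*C=2*6=12
  Job (p=8,w=3): C=14, w*C=3*14=42
  Job (p=10,w=3): C=24, w*C=3*24=72
  Job (p=8,w=1): C=32, w*C=1*32=32
Total weighted completion time = 167

167


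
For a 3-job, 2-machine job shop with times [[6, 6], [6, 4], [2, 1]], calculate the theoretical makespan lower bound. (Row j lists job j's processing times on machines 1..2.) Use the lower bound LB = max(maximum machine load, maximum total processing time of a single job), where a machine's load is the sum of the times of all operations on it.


Machine loads:
  Machine 1: 6 + 6 + 2 = 14
  Machine 2: 6 + 4 + 1 = 11
Max machine load = 14
Job totals:
  Job 1: 12
  Job 2: 10
  Job 3: 3
Max job total = 12
Lower bound = max(14, 12) = 14

14


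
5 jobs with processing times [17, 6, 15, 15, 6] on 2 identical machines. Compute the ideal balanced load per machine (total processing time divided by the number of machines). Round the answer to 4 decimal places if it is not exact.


Total processing time = 17 + 6 + 15 + 15 + 6 = 59
Number of machines = 2
Ideal balanced load = 59 / 2 = 29.5

29.5


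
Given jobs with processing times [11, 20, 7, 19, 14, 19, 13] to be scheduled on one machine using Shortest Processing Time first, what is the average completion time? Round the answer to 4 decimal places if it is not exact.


Sort jobs by processing time (SPT order): [7, 11, 13, 14, 19, 19, 20]
Compute completion times sequentially:
  Job 1: processing = 7, completes at 7
  Job 2: processing = 11, completes at 18
  Job 3: processing = 13, completes at 31
  Job 4: processing = 14, completes at 45
  Job 5: processing = 19, completes at 64
  Job 6: processing = 19, completes at 83
  Job 7: processing = 20, completes at 103
Sum of completion times = 351
Average completion time = 351/7 = 50.1429

50.1429


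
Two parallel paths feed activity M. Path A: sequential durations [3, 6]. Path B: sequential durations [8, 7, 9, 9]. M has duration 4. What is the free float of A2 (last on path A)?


ES(A2) = sum of predecessors on chain A = 3
EF(A2) = ES + duration = 3 + 6 = 9
Successor of A2 is M. ES(M) = max(sum(A), sum(B)) = max(9, 33) = 33
Free float = ES(successor) - EF(current) = 33 - 9 = 24

24


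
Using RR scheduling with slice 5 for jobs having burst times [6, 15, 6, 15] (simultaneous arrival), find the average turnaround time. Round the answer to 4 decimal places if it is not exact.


Time quantum = 5
Execution trace:
  J1 runs 5 units, time = 5
  J2 runs 5 units, time = 10
  J3 runs 5 units, time = 15
  J4 runs 5 units, time = 20
  J1 runs 1 units, time = 21
  J2 runs 5 units, time = 26
  J3 runs 1 units, time = 27
  J4 runs 5 units, time = 32
  J2 runs 5 units, time = 37
  J4 runs 5 units, time = 42
Finish times: [21, 37, 27, 42]
Average turnaround = 127/4 = 31.75

31.75


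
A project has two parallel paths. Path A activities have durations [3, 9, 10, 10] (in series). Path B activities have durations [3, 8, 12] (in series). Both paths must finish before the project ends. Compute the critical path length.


Path A total = 3 + 9 + 10 + 10 = 32
Path B total = 3 + 8 + 12 = 23
Critical path = longest path = max(32, 23) = 32

32


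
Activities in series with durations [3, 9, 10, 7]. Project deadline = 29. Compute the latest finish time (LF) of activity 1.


LF(activity 1) = deadline - sum of successor durations
Successors: activities 2 through 4 with durations [9, 10, 7]
Sum of successor durations = 26
LF = 29 - 26 = 3

3


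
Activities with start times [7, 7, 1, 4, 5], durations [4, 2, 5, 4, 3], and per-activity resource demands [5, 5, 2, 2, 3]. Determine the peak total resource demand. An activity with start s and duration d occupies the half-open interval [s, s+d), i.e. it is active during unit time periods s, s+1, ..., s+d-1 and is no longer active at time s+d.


Each activity i is active on [start_i, start_i + duration_i).
Compute total resource usage per time slot:
  t=0: active resources = [], total = 0
  t=1: active resources = [2], total = 2
  t=2: active resources = [2], total = 2
  t=3: active resources = [2], total = 2
  t=4: active resources = [2, 2], total = 4
  t=5: active resources = [2, 2, 3], total = 7
  t=6: active resources = [2, 3], total = 5
  t=7: active resources = [5, 5, 2, 3], total = 15
  t=8: active resources = [5, 5], total = 10
  t=9: active resources = [5], total = 5
  t=10: active resources = [5], total = 5
Peak resource demand = 15

15


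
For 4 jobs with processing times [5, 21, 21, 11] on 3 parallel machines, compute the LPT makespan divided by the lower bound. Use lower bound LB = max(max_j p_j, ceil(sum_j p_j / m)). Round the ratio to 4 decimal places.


LPT order: [21, 21, 11, 5]
Machine loads after assignment: [21, 21, 16]
LPT makespan = 21
Lower bound = max(max_job, ceil(total/3)) = max(21, 20) = 21
Ratio = 21 / 21 = 1.0

1.0


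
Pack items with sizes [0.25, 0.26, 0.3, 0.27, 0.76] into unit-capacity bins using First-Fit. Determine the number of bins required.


Place items sequentially using First-Fit:
  Item 0.25 -> new Bin 1
  Item 0.26 -> Bin 1 (now 0.51)
  Item 0.3 -> Bin 1 (now 0.81)
  Item 0.27 -> new Bin 2
  Item 0.76 -> new Bin 3
Total bins used = 3

3


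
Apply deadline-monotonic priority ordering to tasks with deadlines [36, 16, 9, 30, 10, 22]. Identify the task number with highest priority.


Sort tasks by relative deadline (ascending):
  Task 3: deadline = 9
  Task 5: deadline = 10
  Task 2: deadline = 16
  Task 6: deadline = 22
  Task 4: deadline = 30
  Task 1: deadline = 36
Priority order (highest first): [3, 5, 2, 6, 4, 1]
Highest priority task = 3

3


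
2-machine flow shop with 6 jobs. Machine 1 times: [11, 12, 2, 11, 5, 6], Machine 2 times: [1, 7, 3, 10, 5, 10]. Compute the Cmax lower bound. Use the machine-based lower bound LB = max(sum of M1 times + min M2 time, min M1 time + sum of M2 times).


LB1 = sum(M1 times) + min(M2 times) = 47 + 1 = 48
LB2 = min(M1 times) + sum(M2 times) = 2 + 36 = 38
Lower bound = max(LB1, LB2) = max(48, 38) = 48

48


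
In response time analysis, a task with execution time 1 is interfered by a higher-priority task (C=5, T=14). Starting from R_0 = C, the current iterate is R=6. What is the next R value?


R_next = C + ceil(R_prev / T_hp) * C_hp
ceil(6 / 14) = ceil(0.4286) = 1
Interference = 1 * 5 = 5
R_next = 1 + 5 = 6
R_next = R_prev, so the iteration has converged (response time = 6).

6


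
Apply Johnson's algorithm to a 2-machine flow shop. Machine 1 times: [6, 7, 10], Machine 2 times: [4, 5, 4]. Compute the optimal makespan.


Apply Johnson's rule:
  Group 1 (a <= b): []
  Group 2 (a > b): [(2, 7, 5), (1, 6, 4), (3, 10, 4)]
Optimal job order: [2, 1, 3]
Schedule:
  Job 2: M1 done at 7, M2 done at 12
  Job 1: M1 done at 13, M2 done at 17
  Job 3: M1 done at 23, M2 done at 27
Makespan = 27

27


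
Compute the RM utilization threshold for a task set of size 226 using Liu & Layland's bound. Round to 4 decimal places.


Compute 2^(1/226) = 1.0030717310
Subtract 1: 1.0030717310 - 1 = 0.0030717310
Multiply by n: 226 * 0.0030717310 = 0.6942112060
Round to 4 dp: 0.6942

0.6942


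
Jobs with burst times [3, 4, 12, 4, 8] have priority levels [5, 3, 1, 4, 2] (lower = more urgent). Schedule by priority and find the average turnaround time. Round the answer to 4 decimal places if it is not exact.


Sort by priority (ascending = highest first):
Order: [(1, 12), (2, 8), (3, 4), (4, 4), (5, 3)]
Completion times:
  Priority 1, burst=12, C=12
  Priority 2, burst=8, C=20
  Priority 3, burst=4, C=24
  Priority 4, burst=4, C=28
  Priority 5, burst=3, C=31
Average turnaround = 115/5 = 23.0

23.0


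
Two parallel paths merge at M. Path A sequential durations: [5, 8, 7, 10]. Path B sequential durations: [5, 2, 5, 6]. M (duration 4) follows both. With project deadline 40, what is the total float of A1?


Forward pass: ES(A1) = sum of predecessors on chain A = 0
EF = ES + duration = 0 + 5 = 5
Backward pass: LF(M) = deadline = 40; LS(M) = 40 - 4 = 36
LF(A1) = LS(M) - sum(successors on chain A) = 36 - 25 = 11
LS = LF - duration = 11 - 5 = 6
Total float = LS - ES = 6 - 0 = 6

6


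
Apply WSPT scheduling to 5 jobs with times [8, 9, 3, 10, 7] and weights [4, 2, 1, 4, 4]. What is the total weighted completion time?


Compute p/w ratios and sort ascending (WSPT): [(7, 4), (8, 4), (10, 4), (3, 1), (9, 2)]
Compute weighted completion times:
  Job (p=7,w=4): C=7, w*C=4*7=28
  Job (p=8,w=4): C=15, w*C=4*15=60
  Job (p=10,w=4): C=25, w*C=4*25=100
  Job (p=3,w=1): C=28, w*C=1*28=28
  Job (p=9,w=2): C=37, w*C=2*37=74
Total weighted completion time = 290

290


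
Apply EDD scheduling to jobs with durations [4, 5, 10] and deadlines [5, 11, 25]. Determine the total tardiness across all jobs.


Sort by due date (EDD order): [(4, 5), (5, 11), (10, 25)]
Compute completion times and tardiness:
  Job 1: p=4, d=5, C=4, tardiness=max(0,4-5)=0
  Job 2: p=5, d=11, C=9, tardiness=max(0,9-11)=0
  Job 3: p=10, d=25, C=19, tardiness=max(0,19-25)=0
Total tardiness = 0

0


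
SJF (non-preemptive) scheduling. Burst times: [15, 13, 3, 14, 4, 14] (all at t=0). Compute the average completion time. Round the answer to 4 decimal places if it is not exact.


SJF order (ascending): [3, 4, 13, 14, 14, 15]
Completion times:
  Job 1: burst=3, C=3
  Job 2: burst=4, C=7
  Job 3: burst=13, C=20
  Job 4: burst=14, C=34
  Job 5: burst=14, C=48
  Job 6: burst=15, C=63
Average completion = 175/6 = 29.1667

29.1667


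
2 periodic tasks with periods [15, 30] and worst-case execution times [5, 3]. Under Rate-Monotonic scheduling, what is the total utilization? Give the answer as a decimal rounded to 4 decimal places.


Compute individual utilizations (exact fractions):
  Task 1: C/T = 5/15 = 1/3 (approx. 0.3333)
  Task 2: C/T = 3/30 = 1/10 (approx. 0.1)
Total utilization U = 1/3 + 1/10 = 13/30
Rounded to 4 decimal places: U = 0.4333
RM (Liu & Layland) bound for 2 tasks = 0.828427; compare with U = 13/30 (approx. 0.433333)
U <= bound, so schedulable by RM sufficient condition.

0.4333


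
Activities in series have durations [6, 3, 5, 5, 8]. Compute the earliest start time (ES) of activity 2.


Activity 2 starts after activities 1 through 1 complete.
Predecessor durations: [6]
ES = 6 = 6

6


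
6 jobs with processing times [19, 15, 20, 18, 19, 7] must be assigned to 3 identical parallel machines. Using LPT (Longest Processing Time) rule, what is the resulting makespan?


Sort jobs in decreasing order (LPT): [20, 19, 19, 18, 15, 7]
Assign each job to the least loaded machine:
  Machine 1: jobs [20, 7], load = 27
  Machine 2: jobs [19, 18], load = 37
  Machine 3: jobs [19, 15], load = 34
Makespan = max load = 37

37


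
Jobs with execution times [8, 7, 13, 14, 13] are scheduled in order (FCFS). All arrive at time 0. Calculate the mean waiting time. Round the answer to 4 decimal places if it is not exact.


FCFS order (as given): [8, 7, 13, 14, 13]
Waiting times:
  Job 1: wait = 0
  Job 2: wait = 8
  Job 3: wait = 15
  Job 4: wait = 28
  Job 5: wait = 42
Sum of waiting times = 93
Average waiting time = 93/5 = 18.6

18.6


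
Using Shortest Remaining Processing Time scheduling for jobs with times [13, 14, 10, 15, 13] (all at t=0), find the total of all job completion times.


Since all jobs arrive at t=0, SRPT equals SPT ordering.
SPT order: [10, 13, 13, 14, 15]
Completion times:
  Job 1: p=10, C=10
  Job 2: p=13, C=23
  Job 3: p=13, C=36
  Job 4: p=14, C=50
  Job 5: p=15, C=65
Total completion time = 10 + 23 + 36 + 50 + 65 = 184

184


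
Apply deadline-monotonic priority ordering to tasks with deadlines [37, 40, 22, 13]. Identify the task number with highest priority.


Sort tasks by relative deadline (ascending):
  Task 4: deadline = 13
  Task 3: deadline = 22
  Task 1: deadline = 37
  Task 2: deadline = 40
Priority order (highest first): [4, 3, 1, 2]
Highest priority task = 4

4


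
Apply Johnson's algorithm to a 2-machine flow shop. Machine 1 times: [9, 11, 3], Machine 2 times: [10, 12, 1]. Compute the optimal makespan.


Apply Johnson's rule:
  Group 1 (a <= b): [(1, 9, 10), (2, 11, 12)]
  Group 2 (a > b): [(3, 3, 1)]
Optimal job order: [1, 2, 3]
Schedule:
  Job 1: M1 done at 9, M2 done at 19
  Job 2: M1 done at 20, M2 done at 32
  Job 3: M1 done at 23, M2 done at 33
Makespan = 33

33


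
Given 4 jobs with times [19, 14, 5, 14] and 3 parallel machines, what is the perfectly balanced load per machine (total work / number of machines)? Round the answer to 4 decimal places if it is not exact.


Total processing time = 19 + 14 + 5 + 14 = 52
Number of machines = 3
Ideal balanced load = 52 / 3 = 17.3333

17.3333


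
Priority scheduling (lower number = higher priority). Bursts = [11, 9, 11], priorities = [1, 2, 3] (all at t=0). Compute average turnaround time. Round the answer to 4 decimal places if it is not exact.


Sort by priority (ascending = highest first):
Order: [(1, 11), (2, 9), (3, 11)]
Completion times:
  Priority 1, burst=11, C=11
  Priority 2, burst=9, C=20
  Priority 3, burst=11, C=31
Average turnaround = 62/3 = 20.6667

20.6667


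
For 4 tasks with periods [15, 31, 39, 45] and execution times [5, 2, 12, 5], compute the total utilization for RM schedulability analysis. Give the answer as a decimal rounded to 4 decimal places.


Compute individual utilizations (exact fractions):
  Task 1: C/T = 5/15 = 1/3 (approx. 0.3333)
  Task 2: C/T = 2/31 (approx. 0.0645)
  Task 3: C/T = 12/39 = 4/13 (approx. 0.3077)
  Task 4: C/T = 5/45 = 1/9 (approx. 0.1111)
Total utilization U = 1/3 + 2/31 + 4/13 + 1/9 = 2962/3627
Rounded to 4 decimal places: U = 0.8167
RM (Liu & Layland) bound for 4 tasks = 0.756828; compare with U = 2962/3627 (approx. 0.816653)
bound < U <= 1, so the RM sufficient condition is not met (inconclusive; an exact test such as response-time analysis is needed).

0.8167


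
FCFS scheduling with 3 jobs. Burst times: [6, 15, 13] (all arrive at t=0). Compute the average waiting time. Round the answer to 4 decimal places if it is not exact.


FCFS order (as given): [6, 15, 13]
Waiting times:
  Job 1: wait = 0
  Job 2: wait = 6
  Job 3: wait = 21
Sum of waiting times = 27
Average waiting time = 27/3 = 9.0

9.0


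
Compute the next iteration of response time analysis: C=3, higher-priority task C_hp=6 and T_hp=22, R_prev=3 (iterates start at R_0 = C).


R_next = C + ceil(R_prev / T_hp) * C_hp
ceil(3 / 22) = ceil(0.1364) = 1
Interference = 1 * 6 = 6
R_next = 3 + 6 = 9

9


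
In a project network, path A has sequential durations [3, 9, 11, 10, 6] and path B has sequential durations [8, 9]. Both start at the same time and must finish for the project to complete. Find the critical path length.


Path A total = 3 + 9 + 11 + 10 + 6 = 39
Path B total = 8 + 9 = 17
Critical path = longest path = max(39, 17) = 39

39


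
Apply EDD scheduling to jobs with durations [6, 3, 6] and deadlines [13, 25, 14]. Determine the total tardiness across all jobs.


Sort by due date (EDD order): [(6, 13), (6, 14), (3, 25)]
Compute completion times and tardiness:
  Job 1: p=6, d=13, C=6, tardiness=max(0,6-13)=0
  Job 2: p=6, d=14, C=12, tardiness=max(0,12-14)=0
  Job 3: p=3, d=25, C=15, tardiness=max(0,15-25)=0
Total tardiness = 0

0


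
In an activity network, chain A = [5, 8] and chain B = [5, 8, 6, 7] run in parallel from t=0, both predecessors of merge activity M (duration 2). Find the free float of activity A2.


ES(A2) = sum of predecessors on chain A = 5
EF(A2) = ES + duration = 5 + 8 = 13
Successor of A2 is M. ES(M) = max(sum(A), sum(B)) = max(13, 26) = 26
Free float = ES(successor) - EF(current) = 26 - 13 = 13

13


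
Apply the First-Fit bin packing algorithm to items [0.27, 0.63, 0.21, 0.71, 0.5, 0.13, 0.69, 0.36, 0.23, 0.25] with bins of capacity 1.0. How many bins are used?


Place items sequentially using First-Fit:
  Item 0.27 -> new Bin 1
  Item 0.63 -> Bin 1 (now 0.9)
  Item 0.21 -> new Bin 2
  Item 0.71 -> Bin 2 (now 0.92)
  Item 0.5 -> new Bin 3
  Item 0.13 -> Bin 3 (now 0.63)
  Item 0.69 -> new Bin 4
  Item 0.36 -> Bin 3 (now 0.99)
  Item 0.23 -> Bin 4 (now 0.92)
  Item 0.25 -> new Bin 5
Total bins used = 5

5


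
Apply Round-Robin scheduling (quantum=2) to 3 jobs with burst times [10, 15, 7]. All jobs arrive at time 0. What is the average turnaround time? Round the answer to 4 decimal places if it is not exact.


Time quantum = 2
Execution trace:
  J1 runs 2 units, time = 2
  J2 runs 2 units, time = 4
  J3 runs 2 units, time = 6
  J1 runs 2 units, time = 8
  J2 runs 2 units, time = 10
  J3 runs 2 units, time = 12
  J1 runs 2 units, time = 14
  J2 runs 2 units, time = 16
  J3 runs 2 units, time = 18
  J1 runs 2 units, time = 20
  J2 runs 2 units, time = 22
  J3 runs 1 units, time = 23
  J1 runs 2 units, time = 25
  J2 runs 2 units, time = 27
  J2 runs 2 units, time = 29
  J2 runs 2 units, time = 31
  J2 runs 1 units, time = 32
Finish times: [25, 32, 23]
Average turnaround = 80/3 = 26.6667

26.6667


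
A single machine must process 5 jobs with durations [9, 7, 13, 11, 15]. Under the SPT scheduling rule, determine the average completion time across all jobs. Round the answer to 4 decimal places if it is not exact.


Sort jobs by processing time (SPT order): [7, 9, 11, 13, 15]
Compute completion times sequentially:
  Job 1: processing = 7, completes at 7
  Job 2: processing = 9, completes at 16
  Job 3: processing = 11, completes at 27
  Job 4: processing = 13, completes at 40
  Job 5: processing = 15, completes at 55
Sum of completion times = 145
Average completion time = 145/5 = 29.0

29.0


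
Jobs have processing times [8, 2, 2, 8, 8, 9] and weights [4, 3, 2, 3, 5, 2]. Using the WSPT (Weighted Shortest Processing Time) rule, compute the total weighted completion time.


Compute p/w ratios and sort ascending (WSPT): [(2, 3), (2, 2), (8, 5), (8, 4), (8, 3), (9, 2)]
Compute weighted completion times:
  Job (p=2,w=3): C=2, w*C=3*2=6
  Job (p=2,w=2): C=4, w*C=2*4=8
  Job (p=8,w=5): C=12, w*C=5*12=60
  Job (p=8,w=4): C=20, w*C=4*20=80
  Job (p=8,w=3): C=28, w*C=3*28=84
  Job (p=9,w=2): C=37, w*C=2*37=74
Total weighted completion time = 312

312


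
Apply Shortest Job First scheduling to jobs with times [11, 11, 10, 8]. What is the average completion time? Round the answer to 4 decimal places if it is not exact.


SJF order (ascending): [8, 10, 11, 11]
Completion times:
  Job 1: burst=8, C=8
  Job 2: burst=10, C=18
  Job 3: burst=11, C=29
  Job 4: burst=11, C=40
Average completion = 95/4 = 23.75

23.75


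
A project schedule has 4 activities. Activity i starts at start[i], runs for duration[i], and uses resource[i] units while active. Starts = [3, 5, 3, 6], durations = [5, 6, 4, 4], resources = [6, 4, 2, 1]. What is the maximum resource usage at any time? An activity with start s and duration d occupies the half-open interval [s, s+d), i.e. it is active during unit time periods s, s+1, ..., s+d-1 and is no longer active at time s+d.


Each activity i is active on [start_i, start_i + duration_i).
Compute total resource usage per time slot:
  t=0: active resources = [], total = 0
  t=1: active resources = [], total = 0
  t=2: active resources = [], total = 0
  t=3: active resources = [6, 2], total = 8
  t=4: active resources = [6, 2], total = 8
  t=5: active resources = [6, 4, 2], total = 12
  t=6: active resources = [6, 4, 2, 1], total = 13
  t=7: active resources = [6, 4, 1], total = 11
  t=8: active resources = [4, 1], total = 5
  t=9: active resources = [4, 1], total = 5
  t=10: active resources = [4], total = 4
Peak resource demand = 13

13


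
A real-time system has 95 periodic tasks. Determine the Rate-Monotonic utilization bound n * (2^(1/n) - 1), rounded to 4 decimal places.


Compute 2^(1/95) = 1.0073229689
Subtract 1: 1.0073229689 - 1 = 0.0073229689
Multiply by n: 95 * 0.0073229689 = 0.6956820455
Round to 4 dp: 0.6957

0.6957


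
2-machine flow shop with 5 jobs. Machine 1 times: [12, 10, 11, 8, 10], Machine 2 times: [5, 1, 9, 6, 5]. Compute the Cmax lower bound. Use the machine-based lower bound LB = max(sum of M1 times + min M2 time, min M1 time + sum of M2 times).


LB1 = sum(M1 times) + min(M2 times) = 51 + 1 = 52
LB2 = min(M1 times) + sum(M2 times) = 8 + 26 = 34
Lower bound = max(LB1, LB2) = max(52, 34) = 52

52


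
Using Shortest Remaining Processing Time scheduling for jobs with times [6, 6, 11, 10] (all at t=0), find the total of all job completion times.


Since all jobs arrive at t=0, SRPT equals SPT ordering.
SPT order: [6, 6, 10, 11]
Completion times:
  Job 1: p=6, C=6
  Job 2: p=6, C=12
  Job 3: p=10, C=22
  Job 4: p=11, C=33
Total completion time = 6 + 12 + 22 + 33 = 73

73


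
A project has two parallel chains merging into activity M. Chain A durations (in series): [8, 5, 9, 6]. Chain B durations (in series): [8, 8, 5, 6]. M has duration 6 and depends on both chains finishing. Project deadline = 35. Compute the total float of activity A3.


Forward pass: ES(A3) = sum of predecessors on chain A = 13
EF = ES + duration = 13 + 9 = 22
Backward pass: LF(M) = deadline = 35; LS(M) = 35 - 6 = 29
LF(A3) = LS(M) - sum(successors on chain A) = 29 - 6 = 23
LS = LF - duration = 23 - 9 = 14
Total float = LS - ES = 14 - 13 = 1

1


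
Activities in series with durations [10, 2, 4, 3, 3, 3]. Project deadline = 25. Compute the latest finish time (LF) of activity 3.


LF(activity 3) = deadline - sum of successor durations
Successors: activities 4 through 6 with durations [3, 3, 3]
Sum of successor durations = 9
LF = 25 - 9 = 16

16


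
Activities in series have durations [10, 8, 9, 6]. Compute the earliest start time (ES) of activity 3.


Activity 3 starts after activities 1 through 2 complete.
Predecessor durations: [10, 8]
ES = 10 + 8 = 18

18


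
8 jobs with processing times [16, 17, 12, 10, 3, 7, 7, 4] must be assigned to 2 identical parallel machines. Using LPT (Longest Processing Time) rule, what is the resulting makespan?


Sort jobs in decreasing order (LPT): [17, 16, 12, 10, 7, 7, 4, 3]
Assign each job to the least loaded machine:
  Machine 1: jobs [17, 10, 7, 4], load = 38
  Machine 2: jobs [16, 12, 7, 3], load = 38
Makespan = max load = 38

38


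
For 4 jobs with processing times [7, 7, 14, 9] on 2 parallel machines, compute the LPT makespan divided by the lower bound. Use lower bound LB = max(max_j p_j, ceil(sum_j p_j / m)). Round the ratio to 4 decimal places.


LPT order: [14, 9, 7, 7]
Machine loads after assignment: [21, 16]
LPT makespan = 21
Lower bound = max(max_job, ceil(total/2)) = max(14, 19) = 19
Ratio = 21 / 19 = 1.1053

1.1053


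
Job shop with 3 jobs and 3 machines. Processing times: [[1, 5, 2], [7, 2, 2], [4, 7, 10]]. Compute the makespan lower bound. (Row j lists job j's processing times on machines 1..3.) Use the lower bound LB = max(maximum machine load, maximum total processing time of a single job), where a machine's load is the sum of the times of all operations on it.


Machine loads:
  Machine 1: 1 + 7 + 4 = 12
  Machine 2: 5 + 2 + 7 = 14
  Machine 3: 2 + 2 + 10 = 14
Max machine load = 14
Job totals:
  Job 1: 8
  Job 2: 11
  Job 3: 21
Max job total = 21
Lower bound = max(14, 21) = 21

21


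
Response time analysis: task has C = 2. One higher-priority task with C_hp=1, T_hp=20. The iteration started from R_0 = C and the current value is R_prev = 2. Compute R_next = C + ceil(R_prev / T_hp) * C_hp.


R_next = C + ceil(R_prev / T_hp) * C_hp
ceil(2 / 20) = ceil(0.1) = 1
Interference = 1 * 1 = 1
R_next = 2 + 1 = 3

3


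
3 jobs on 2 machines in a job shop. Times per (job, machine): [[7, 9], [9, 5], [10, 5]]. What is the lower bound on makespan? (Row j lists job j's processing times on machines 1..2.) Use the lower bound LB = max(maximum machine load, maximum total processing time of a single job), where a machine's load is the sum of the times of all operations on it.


Machine loads:
  Machine 1: 7 + 9 + 10 = 26
  Machine 2: 9 + 5 + 5 = 19
Max machine load = 26
Job totals:
  Job 1: 16
  Job 2: 14
  Job 3: 15
Max job total = 16
Lower bound = max(26, 16) = 26

26


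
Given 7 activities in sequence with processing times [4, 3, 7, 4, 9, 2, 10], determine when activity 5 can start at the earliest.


Activity 5 starts after activities 1 through 4 complete.
Predecessor durations: [4, 3, 7, 4]
ES = 4 + 3 + 7 + 4 = 18

18


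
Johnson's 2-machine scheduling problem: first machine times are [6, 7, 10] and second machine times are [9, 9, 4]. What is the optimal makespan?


Apply Johnson's rule:
  Group 1 (a <= b): [(1, 6, 9), (2, 7, 9)]
  Group 2 (a > b): [(3, 10, 4)]
Optimal job order: [1, 2, 3]
Schedule:
  Job 1: M1 done at 6, M2 done at 15
  Job 2: M1 done at 13, M2 done at 24
  Job 3: M1 done at 23, M2 done at 28
Makespan = 28

28


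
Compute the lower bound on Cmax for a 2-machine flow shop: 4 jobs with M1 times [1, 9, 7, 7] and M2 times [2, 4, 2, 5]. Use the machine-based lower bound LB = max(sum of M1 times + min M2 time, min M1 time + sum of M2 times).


LB1 = sum(M1 times) + min(M2 times) = 24 + 2 = 26
LB2 = min(M1 times) + sum(M2 times) = 1 + 13 = 14
Lower bound = max(LB1, LB2) = max(26, 14) = 26

26


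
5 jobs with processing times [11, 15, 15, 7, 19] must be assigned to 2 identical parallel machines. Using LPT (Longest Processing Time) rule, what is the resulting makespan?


Sort jobs in decreasing order (LPT): [19, 15, 15, 11, 7]
Assign each job to the least loaded machine:
  Machine 1: jobs [19, 11, 7], load = 37
  Machine 2: jobs [15, 15], load = 30
Makespan = max load = 37

37


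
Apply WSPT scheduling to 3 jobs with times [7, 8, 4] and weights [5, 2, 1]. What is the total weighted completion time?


Compute p/w ratios and sort ascending (WSPT): [(7, 5), (8, 2), (4, 1)]
Compute weighted completion times:
  Job (p=7,w=5): C=7, w*C=5*7=35
  Job (p=8,w=2): C=15, w*C=2*15=30
  Job (p=4,w=1): C=19, w*C=1*19=19
Total weighted completion time = 84

84


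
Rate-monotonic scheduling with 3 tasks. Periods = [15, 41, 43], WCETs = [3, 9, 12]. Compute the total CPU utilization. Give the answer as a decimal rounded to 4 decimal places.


Compute individual utilizations (exact fractions):
  Task 1: C/T = 3/15 = 1/5 (approx. 0.2)
  Task 2: C/T = 9/41 (approx. 0.2195)
  Task 3: C/T = 12/43 (approx. 0.2791)
Total utilization U = 1/5 + 9/41 + 12/43 = 6158/8815
Rounded to 4 decimal places: U = 0.6986
RM (Liu & Layland) bound for 3 tasks = 0.779763; compare with U = 6158/8815 (approx. 0.698582)
U <= bound, so schedulable by RM sufficient condition.

0.6986


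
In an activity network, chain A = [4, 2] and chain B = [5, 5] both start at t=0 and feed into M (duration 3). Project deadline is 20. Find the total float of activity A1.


Forward pass: ES(A1) = sum of predecessors on chain A = 0
EF = ES + duration = 0 + 4 = 4
Backward pass: LF(M) = deadline = 20; LS(M) = 20 - 3 = 17
LF(A1) = LS(M) - sum(successors on chain A) = 17 - 2 = 15
LS = LF - duration = 15 - 4 = 11
Total float = LS - ES = 11 - 0 = 11

11


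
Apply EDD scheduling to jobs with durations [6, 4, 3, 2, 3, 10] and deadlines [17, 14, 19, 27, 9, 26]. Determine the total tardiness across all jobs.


Sort by due date (EDD order): [(3, 9), (4, 14), (6, 17), (3, 19), (10, 26), (2, 27)]
Compute completion times and tardiness:
  Job 1: p=3, d=9, C=3, tardiness=max(0,3-9)=0
  Job 2: p=4, d=14, C=7, tardiness=max(0,7-14)=0
  Job 3: p=6, d=17, C=13, tardiness=max(0,13-17)=0
  Job 4: p=3, d=19, C=16, tardiness=max(0,16-19)=0
  Job 5: p=10, d=26, C=26, tardiness=max(0,26-26)=0
  Job 6: p=2, d=27, C=28, tardiness=max(0,28-27)=1
Total tardiness = 1

1


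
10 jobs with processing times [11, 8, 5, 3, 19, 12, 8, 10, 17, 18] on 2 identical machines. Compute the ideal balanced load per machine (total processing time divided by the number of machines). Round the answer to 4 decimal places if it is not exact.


Total processing time = 11 + 8 + 5 + 3 + 19 + 12 + 8 + 10 + 17 + 18 = 111
Number of machines = 2
Ideal balanced load = 111 / 2 = 55.5

55.5


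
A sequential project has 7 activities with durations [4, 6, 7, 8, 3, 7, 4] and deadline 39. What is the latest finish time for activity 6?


LF(activity 6) = deadline - sum of successor durations
Successors: activities 7 through 7 with durations [4]
Sum of successor durations = 4
LF = 39 - 4 = 35

35


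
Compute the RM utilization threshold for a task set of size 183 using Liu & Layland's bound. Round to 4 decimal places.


Compute 2^(1/183) = 1.0037948719
Subtract 1: 1.0037948719 - 1 = 0.0037948719
Multiply by n: 183 * 0.0037948719 = 0.6944615577
Round to 4 dp: 0.6945

0.6945


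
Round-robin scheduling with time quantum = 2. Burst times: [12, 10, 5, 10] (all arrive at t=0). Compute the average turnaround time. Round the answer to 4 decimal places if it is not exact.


Time quantum = 2
Execution trace:
  J1 runs 2 units, time = 2
  J2 runs 2 units, time = 4
  J3 runs 2 units, time = 6
  J4 runs 2 units, time = 8
  J1 runs 2 units, time = 10
  J2 runs 2 units, time = 12
  J3 runs 2 units, time = 14
  J4 runs 2 units, time = 16
  J1 runs 2 units, time = 18
  J2 runs 2 units, time = 20
  J3 runs 1 units, time = 21
  J4 runs 2 units, time = 23
  J1 runs 2 units, time = 25
  J2 runs 2 units, time = 27
  J4 runs 2 units, time = 29
  J1 runs 2 units, time = 31
  J2 runs 2 units, time = 33
  J4 runs 2 units, time = 35
  J1 runs 2 units, time = 37
Finish times: [37, 33, 21, 35]
Average turnaround = 126/4 = 31.5

31.5


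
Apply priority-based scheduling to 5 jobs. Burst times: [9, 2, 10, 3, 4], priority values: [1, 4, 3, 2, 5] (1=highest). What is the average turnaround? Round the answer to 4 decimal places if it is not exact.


Sort by priority (ascending = highest first):
Order: [(1, 9), (2, 3), (3, 10), (4, 2), (5, 4)]
Completion times:
  Priority 1, burst=9, C=9
  Priority 2, burst=3, C=12
  Priority 3, burst=10, C=22
  Priority 4, burst=2, C=24
  Priority 5, burst=4, C=28
Average turnaround = 95/5 = 19.0

19.0


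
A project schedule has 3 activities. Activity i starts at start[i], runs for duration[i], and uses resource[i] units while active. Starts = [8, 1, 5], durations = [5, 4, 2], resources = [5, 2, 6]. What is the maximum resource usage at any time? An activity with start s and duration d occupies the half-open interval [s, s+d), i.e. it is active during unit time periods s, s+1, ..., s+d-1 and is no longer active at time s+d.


Each activity i is active on [start_i, start_i + duration_i).
Compute total resource usage per time slot:
  t=0: active resources = [], total = 0
  t=1: active resources = [2], total = 2
  t=2: active resources = [2], total = 2
  t=3: active resources = [2], total = 2
  t=4: active resources = [2], total = 2
  t=5: active resources = [6], total = 6
  t=6: active resources = [6], total = 6
  t=7: active resources = [], total = 0
  t=8: active resources = [5], total = 5
  t=9: active resources = [5], total = 5
  t=10: active resources = [5], total = 5
  t=11: active resources = [5], total = 5
  t=12: active resources = [5], total = 5
Peak resource demand = 6

6


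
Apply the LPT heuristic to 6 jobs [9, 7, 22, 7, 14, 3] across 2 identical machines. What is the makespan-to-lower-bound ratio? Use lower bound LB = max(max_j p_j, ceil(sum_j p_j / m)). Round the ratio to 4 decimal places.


LPT order: [22, 14, 9, 7, 7, 3]
Machine loads after assignment: [32, 30]
LPT makespan = 32
Lower bound = max(max_job, ceil(total/2)) = max(22, 31) = 31
Ratio = 32 / 31 = 1.0323

1.0323


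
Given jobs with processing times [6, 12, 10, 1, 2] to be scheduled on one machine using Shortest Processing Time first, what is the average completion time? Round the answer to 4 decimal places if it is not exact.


Sort jobs by processing time (SPT order): [1, 2, 6, 10, 12]
Compute completion times sequentially:
  Job 1: processing = 1, completes at 1
  Job 2: processing = 2, completes at 3
  Job 3: processing = 6, completes at 9
  Job 4: processing = 10, completes at 19
  Job 5: processing = 12, completes at 31
Sum of completion times = 63
Average completion time = 63/5 = 12.6

12.6


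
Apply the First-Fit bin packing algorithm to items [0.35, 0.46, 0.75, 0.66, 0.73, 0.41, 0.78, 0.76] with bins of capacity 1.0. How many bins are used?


Place items sequentially using First-Fit:
  Item 0.35 -> new Bin 1
  Item 0.46 -> Bin 1 (now 0.81)
  Item 0.75 -> new Bin 2
  Item 0.66 -> new Bin 3
  Item 0.73 -> new Bin 4
  Item 0.41 -> new Bin 5
  Item 0.78 -> new Bin 6
  Item 0.76 -> new Bin 7
Total bins used = 7

7


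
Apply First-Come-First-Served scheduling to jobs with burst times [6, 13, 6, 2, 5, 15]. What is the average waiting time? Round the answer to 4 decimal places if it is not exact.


FCFS order (as given): [6, 13, 6, 2, 5, 15]
Waiting times:
  Job 1: wait = 0
  Job 2: wait = 6
  Job 3: wait = 19
  Job 4: wait = 25
  Job 5: wait = 27
  Job 6: wait = 32
Sum of waiting times = 109
Average waiting time = 109/6 = 18.1667

18.1667


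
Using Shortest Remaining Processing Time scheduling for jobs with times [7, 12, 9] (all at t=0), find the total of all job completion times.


Since all jobs arrive at t=0, SRPT equals SPT ordering.
SPT order: [7, 9, 12]
Completion times:
  Job 1: p=7, C=7
  Job 2: p=9, C=16
  Job 3: p=12, C=28
Total completion time = 7 + 16 + 28 = 51

51


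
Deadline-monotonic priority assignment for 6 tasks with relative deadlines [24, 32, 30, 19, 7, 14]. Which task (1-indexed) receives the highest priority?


Sort tasks by relative deadline (ascending):
  Task 5: deadline = 7
  Task 6: deadline = 14
  Task 4: deadline = 19
  Task 1: deadline = 24
  Task 3: deadline = 30
  Task 2: deadline = 32
Priority order (highest first): [5, 6, 4, 1, 3, 2]
Highest priority task = 5

5


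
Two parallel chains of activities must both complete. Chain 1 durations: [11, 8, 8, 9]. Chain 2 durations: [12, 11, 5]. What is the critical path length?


Path A total = 11 + 8 + 8 + 9 = 36
Path B total = 12 + 11 + 5 = 28
Critical path = longest path = max(36, 28) = 36

36


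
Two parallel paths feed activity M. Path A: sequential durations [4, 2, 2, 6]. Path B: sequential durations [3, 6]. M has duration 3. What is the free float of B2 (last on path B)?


ES(B2) = sum of predecessors on chain B = 3
EF(B2) = ES + duration = 3 + 6 = 9
Successor of B2 is M. ES(M) = max(sum(A), sum(B)) = max(14, 9) = 14
Free float = ES(successor) - EF(current) = 14 - 9 = 5

5
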